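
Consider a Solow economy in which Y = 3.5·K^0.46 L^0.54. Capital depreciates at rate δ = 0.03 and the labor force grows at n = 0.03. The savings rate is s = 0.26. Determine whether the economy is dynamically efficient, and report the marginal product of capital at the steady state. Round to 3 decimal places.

Break-even investment rate: n + δ = 0.03 + 0.03 = 0.06.
Steady-state k*: s·A·k^0.46 = 0.06·k gives k* = (0.26·3.5/0.06)^(1/0.54) ≈ 153.7565.
MPK = 0.46·3.5·153.7565^(-0.54) ≈ 0.1062.
MPK > n+δ = 0.06, so the economy is dynamically efficient (under-saving).

dynamically efficient; MPK ≈ 0.106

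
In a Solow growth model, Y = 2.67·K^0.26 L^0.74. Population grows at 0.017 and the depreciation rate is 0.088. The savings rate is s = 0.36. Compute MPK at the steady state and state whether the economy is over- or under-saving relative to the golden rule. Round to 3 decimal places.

Capital per worker breaks even when investment replaces (n + δ)·k; here n + δ = 0.105.
Steady-state k*: s·A·k^0.26 = 0.105·k gives k* = (0.36·2.67/0.105)^(1/0.74) ≈ 19.9293.
MPK = 0.26·2.67·19.9293^(-0.74) ≈ 0.0758.
MPK < n+δ = 0.105, so the economy is dynamically inefficient (over-saving).

over-saving; MPK ≈ 0.076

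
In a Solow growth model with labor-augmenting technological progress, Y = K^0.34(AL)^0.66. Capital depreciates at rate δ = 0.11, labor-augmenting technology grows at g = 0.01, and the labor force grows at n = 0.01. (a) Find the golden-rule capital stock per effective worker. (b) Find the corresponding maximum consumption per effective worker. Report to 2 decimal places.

(a) k_gold ≈ 4.29; (b) c_gold ≈ 1.08

The effective depreciation rate is n + g + δ = 0.01 + 0.01 + 0.11 = 0.13.
Setting f'(k) = n+g+δ gives 0.34·k^(0.34−1) = 0.13, hence k_gold = (0.34/0.13)^(1/0.66) ≈ 4.2917.
y_gold = 4.2917^0.34 ≈ 1.6409; c_gold = y_gold − 0.13·k_gold ≈ 1.0830.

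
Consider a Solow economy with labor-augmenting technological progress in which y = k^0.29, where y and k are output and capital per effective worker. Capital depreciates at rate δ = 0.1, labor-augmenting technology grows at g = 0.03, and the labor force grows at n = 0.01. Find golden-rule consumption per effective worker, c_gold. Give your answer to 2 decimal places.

The effective depreciation rate is n + g + δ = 0.01 + 0.03 + 0.1 = 0.14.
Maximizing c = f(k) − (n+g+δ)·k gives f'(k) = n+g+δ, i.e. 0.29·k^(0.29−1) = 0.14, so k_gold = (0.29/0.14)^(1/0.71) ≈ 2.7890.
y_gold = 2.7890^0.29 ≈ 1.3464.
c_gold = y_gold − (n+g+δ)·k_gold = 1.3464 − 0.14·2.7890 ≈ 0.9560.

c_gold ≈ 0.96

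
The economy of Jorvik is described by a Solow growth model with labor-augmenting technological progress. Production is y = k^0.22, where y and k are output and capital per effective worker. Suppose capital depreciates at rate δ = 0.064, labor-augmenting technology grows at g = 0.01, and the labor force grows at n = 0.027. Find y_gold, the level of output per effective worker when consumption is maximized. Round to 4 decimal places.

y_gold ≈ 1.2456

Capital per effective worker breaks even when investment replaces (n + g + δ)·k; here n + g + δ = 0.101.
At the golden rule the marginal product of capital equals n+g+δ: 0.22·k^(0.22−1) = 0.101. Solving, k_gold = (0.22/0.101)^(1/0.78) ≈ 2.7131.
Output: y_gold = k_gold^0.22 = 2.7131^0.22 ≈ 1.2456.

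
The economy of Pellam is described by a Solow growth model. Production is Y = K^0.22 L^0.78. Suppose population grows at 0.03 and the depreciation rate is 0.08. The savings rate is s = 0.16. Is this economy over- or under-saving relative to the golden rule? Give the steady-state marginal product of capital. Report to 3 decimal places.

under-saving; MPK ≈ 0.151

Capital per worker breaks even when investment replaces (n + δ)·k; here n + δ = 0.11.
Steady-state k*: s·k^0.22 = 0.11·k gives k* = (0.16/0.11)^(1/0.78) ≈ 1.6167.
MPK = 0.22·1.6167^(-0.78) ≈ 0.1512.
MPK > n+δ = 0.11, so the economy is dynamically efficient (under-saving).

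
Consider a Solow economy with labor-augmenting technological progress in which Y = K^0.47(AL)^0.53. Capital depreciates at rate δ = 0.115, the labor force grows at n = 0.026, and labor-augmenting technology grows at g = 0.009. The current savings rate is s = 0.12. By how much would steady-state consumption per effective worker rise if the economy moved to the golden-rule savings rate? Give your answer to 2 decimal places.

Δc ≈ 0.74

The effective depreciation rate is n + g + δ = 0.026 + 0.009 + 0.115 = 0.15.
Current steady state (s = 0.12): k* = (0.12/0.15)^(1/0.53) ≈ 0.6564, y* = 0.6564^0.47 ≈ 0.8205, c* = (1−0.12)·0.8205 ≈ 0.7220.
Maximizing c = f(k) − (n+g+δ)·k gives f'(k) = n+g+δ, i.e. 0.47·k^(0.47−1) = 0.15, so k_gold = (0.47/0.15)^(1/0.53) ≈ 8.6270.
y_gold = 8.6270^0.47 ≈ 2.7533, c_gold = y_gold − 0.15·k_gold ≈ 1.4593.
Gain: Δc = 1.4593 − 0.7220 ≈ 0.7372.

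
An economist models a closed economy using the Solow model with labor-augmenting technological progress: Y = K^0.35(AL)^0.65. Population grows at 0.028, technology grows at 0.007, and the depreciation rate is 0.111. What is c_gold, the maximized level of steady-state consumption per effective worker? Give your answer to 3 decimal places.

Break-even investment rate: n + g + δ = 0.028 + 0.007 + 0.111 = 0.146.
Setting f'(k) = n+g+δ gives 0.35·k^(0.35−1) = 0.146, hence k_gold = (0.35/0.146)^(1/0.65) ≈ 3.8386.
y_gold = 3.8386^0.35 ≈ 1.6013.
c_gold = y_gold − (n+g+δ)·k_gold = 1.6013 − 0.146·3.8386 ≈ 1.0408.

c_gold ≈ 1.041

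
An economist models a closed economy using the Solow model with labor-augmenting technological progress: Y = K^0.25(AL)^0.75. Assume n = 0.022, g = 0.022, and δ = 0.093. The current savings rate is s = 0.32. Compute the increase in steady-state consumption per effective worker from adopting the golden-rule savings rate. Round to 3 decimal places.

Δc ≈ 0.014

Break-even investment rate: n + g + δ = 0.022 + 0.022 + 0.093 = 0.137.
Current steady state (s = 0.32): k* = (0.32/0.137)^(1/0.75) ≈ 3.0991, y* = 3.0991^0.25 ≈ 1.3268, c* = (1−0.32)·1.3268 ≈ 0.9022.
Maximizing c = f(k) − (n+g+δ)·k gives f'(k) = n+g+δ, i.e. 0.25·k^(0.25−1) = 0.137, so k_gold = (0.25/0.137)^(1/0.75) ≈ 2.2299.
y_gold = 2.2299^0.25 ≈ 1.2220, c_gold = y_gold − 0.137·k_gold ≈ 0.9165.
Gain: Δc = 0.9165 − 0.9022 ≈ 0.0143.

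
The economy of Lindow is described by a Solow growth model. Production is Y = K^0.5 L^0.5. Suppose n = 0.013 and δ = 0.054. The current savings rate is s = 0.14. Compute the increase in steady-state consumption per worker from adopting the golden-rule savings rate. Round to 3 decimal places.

Δc ≈ 1.934

n + δ = 0.013 + 0.054 = 0.067.
Current steady state (s = 0.14): k* = (0.14/0.067)^(1/0.5) ≈ 4.3662, y* = 4.3662^0.5 ≈ 2.0896, c* = (1−0.14)·2.0896 ≈ 1.7970.
Maximizing c = f(k) − (n+δ)·k gives f'(k) = n+δ, i.e. 0.5·k^(0.5−1) = 0.067, so k_gold = (0.5/0.067)^(1/0.5) ≈ 55.6917.
y_gold = 55.6917^0.5 ≈ 7.4627, c_gold = y_gold − 0.067·k_gold ≈ 3.7313.
Gain: Δc = 3.7313 − 1.7970 ≈ 1.9343.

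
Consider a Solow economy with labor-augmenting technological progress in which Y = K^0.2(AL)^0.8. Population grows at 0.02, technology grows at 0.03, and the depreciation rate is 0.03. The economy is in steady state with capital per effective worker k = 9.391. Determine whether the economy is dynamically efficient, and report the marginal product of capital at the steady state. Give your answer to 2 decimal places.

Capital per effective worker breaks even when investment replaces (n + g + δ)·k; here n + g + δ = 0.08.
MPK = 0.2·k^(0.2−1) = 0.2·9.391^(-0.8) ≈ 0.0333.
MPK < 0.08, so the economy is dynamically inefficient (over-saving).

dynamically inefficient; MPK ≈ 0.03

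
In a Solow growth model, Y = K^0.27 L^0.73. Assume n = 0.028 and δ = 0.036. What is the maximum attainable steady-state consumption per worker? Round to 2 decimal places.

The effective depreciation rate is n + δ = 0.028 + 0.036 = 0.064.
Setting f'(k) = n+δ gives 0.27·k^(0.27−1) = 0.064, hence k_gold = (0.27/0.064)^(1/0.73) ≈ 7.1848.
y_gold = 7.1848^0.27 ≈ 1.7031.
c_gold = y_gold − (n+δ)·k_gold = 1.7031 − 0.064·7.1848 ≈ 1.2432.

c_gold ≈ 1.24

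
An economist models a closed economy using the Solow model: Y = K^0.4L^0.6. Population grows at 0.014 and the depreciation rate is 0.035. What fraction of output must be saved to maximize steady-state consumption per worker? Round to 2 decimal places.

Capital per worker breaks even when investment replaces (n + δ)·k; here n + δ = 0.049.
At the golden rule MPK = n+δ, and in any Cobb-Douglas steady state s = (n+δ)·k/y = MPK·k/y = capital's share 0.4.

s_gold = 0.40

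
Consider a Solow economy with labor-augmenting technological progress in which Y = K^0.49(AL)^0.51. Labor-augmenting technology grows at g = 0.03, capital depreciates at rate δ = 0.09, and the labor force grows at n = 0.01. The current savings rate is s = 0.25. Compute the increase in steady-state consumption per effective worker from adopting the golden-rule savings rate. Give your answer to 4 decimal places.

Δc ≈ 0.4190

n + g + δ = 0.01 + 0.03 + 0.09 = 0.13.
Current steady state (s = 0.25): k* = (0.25/0.13)^(1/0.51) ≈ 3.6046, y* = 3.6046^0.49 ≈ 1.8744, c* = (1−0.25)·1.8744 ≈ 1.4058.
Setting f'(k) = n+g+δ gives 0.49·k^(0.49−1) = 0.13, hence k_gold = (0.49/0.13)^(1/0.51) ≈ 13.4868.
y_gold = 13.4868^0.49 ≈ 3.5781, c_gold = y_gold − 0.13·k_gold ≈ 1.8248.
Gain: Δc = 1.8248 − 1.4058 ≈ 0.4190.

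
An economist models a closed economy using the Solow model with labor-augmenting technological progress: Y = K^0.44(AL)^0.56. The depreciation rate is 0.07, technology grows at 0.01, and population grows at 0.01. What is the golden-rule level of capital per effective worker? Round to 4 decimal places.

k_gold ≈ 17.0111

Break-even investment rate: n + g + δ = 0.01 + 0.01 + 0.07 = 0.09.
At the golden rule the marginal product of capital equals n+g+δ: 0.44·k^(0.44−1) = 0.09. Solving, k_gold = (0.44/0.09)^(1/0.56) ≈ 17.0111.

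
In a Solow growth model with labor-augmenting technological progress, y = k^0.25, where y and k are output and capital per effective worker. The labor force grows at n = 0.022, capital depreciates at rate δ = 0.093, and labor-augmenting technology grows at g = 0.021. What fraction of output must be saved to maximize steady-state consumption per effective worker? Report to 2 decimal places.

Break-even investment rate: n + g + δ = 0.022 + 0.021 + 0.093 = 0.136.
At the golden rule MPK = n+g+δ, and in any Cobb-Douglas steady state s = (n+g+δ)·k/y = MPK·k/y = capital's share 0.25.

s_gold = 0.25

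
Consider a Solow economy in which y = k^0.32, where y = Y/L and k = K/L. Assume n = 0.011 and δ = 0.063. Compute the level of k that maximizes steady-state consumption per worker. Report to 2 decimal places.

The effective depreciation rate is n + δ = 0.011 + 0.063 = 0.074.
Golden rule sets MPK = n+δ: 0.32·k^(0.32−1) = 0.074, so k_gold = (0.32/0.074)^(1/0.68) ≈ 8.6134.

k_gold ≈ 8.61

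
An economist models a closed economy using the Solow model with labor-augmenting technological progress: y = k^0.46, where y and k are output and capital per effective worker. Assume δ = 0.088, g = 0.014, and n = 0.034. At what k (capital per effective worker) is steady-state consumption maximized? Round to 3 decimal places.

k_gold ≈ 9.551

n + g + δ = 0.034 + 0.014 + 0.088 = 0.136.
Golden rule sets MPK = n+g+δ: 0.46·k^(0.46−1) = 0.136, so k_gold = (0.46/0.136)^(1/0.54) ≈ 9.5507.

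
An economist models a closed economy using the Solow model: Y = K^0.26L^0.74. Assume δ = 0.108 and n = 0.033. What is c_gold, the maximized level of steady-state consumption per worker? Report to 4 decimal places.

c_gold ≈ 0.9175

Capital per worker breaks even when investment replaces (n + δ)·k; here n + δ = 0.141.
Maximizing c = f(k) − (n+δ)·k gives f'(k) = n+δ, i.e. 0.26·k^(0.26−1) = 0.141, so k_gold = (0.26/0.141)^(1/0.74) ≈ 2.2863.
y_gold = 2.2863^0.26 ≈ 1.2399.
c_gold = y_gold − (n+δ)·k_gold = 1.2399 − 0.141·2.2863 ≈ 0.9175.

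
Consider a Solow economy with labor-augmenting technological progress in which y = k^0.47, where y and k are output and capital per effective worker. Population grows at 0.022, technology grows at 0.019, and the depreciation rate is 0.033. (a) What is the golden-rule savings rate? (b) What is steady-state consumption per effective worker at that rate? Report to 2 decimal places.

The effective depreciation rate is n + g + δ = 0.022 + 0.019 + 0.033 = 0.074.
For Cobb-Douglas, s_gold equals capital's share: s_gold = 0.47.
Golden rule sets MPK = n+g+δ: 0.47·k^(0.47−1) = 0.074, so k_gold = (0.47/0.074)^(1/0.53) ≈ 32.7221.
y_gold = 32.7221^0.47 ≈ 5.1520; c_gold = (1−0.47)·y_gold ≈ 2.7306.

(a) s_gold = 0.47; (b) c_gold ≈ 2.73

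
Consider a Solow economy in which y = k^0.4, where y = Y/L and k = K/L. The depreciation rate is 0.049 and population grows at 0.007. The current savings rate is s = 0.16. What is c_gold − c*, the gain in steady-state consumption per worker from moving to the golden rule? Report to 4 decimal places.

Δc ≈ 0.5340

n + δ = 0.007 + 0.049 = 0.056.
Current steady state (s = 0.16): k* = (0.16/0.056)^(1/0.6) ≈ 5.7529, y* = 5.7529^0.4 ≈ 2.0135, c* = (1−0.16)·2.0135 ≈ 1.6914.
Golden rule sets MPK = n+δ: 0.4·k^(0.4−1) = 0.056, so k_gold = (0.4/0.056)^(1/0.6) ≈ 26.4923.
y_gold = 26.4923^0.4 ≈ 3.7089, c_gold = y_gold − 0.056·k_gold ≈ 2.2254.
Gain: Δc = 2.2254 − 1.6914 ≈ 0.5340.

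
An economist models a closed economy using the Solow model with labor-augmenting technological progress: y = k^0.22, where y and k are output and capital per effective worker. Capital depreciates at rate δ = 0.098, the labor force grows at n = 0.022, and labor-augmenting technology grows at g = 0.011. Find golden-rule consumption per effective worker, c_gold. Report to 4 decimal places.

Break-even investment rate: n + g + δ = 0.022 + 0.011 + 0.098 = 0.131.
Golden rule sets MPK = n+g+δ: 0.22·k^(0.22−1) = 0.131, so k_gold = (0.22/0.131)^(1/0.78) ≈ 1.9438.
y_gold = 1.9438^0.22 ≈ 1.1575.
c_gold = y_gold − (n+g+δ)·k_gold = 1.1575 − 0.131·1.9438 ≈ 0.9028.

c_gold ≈ 0.9028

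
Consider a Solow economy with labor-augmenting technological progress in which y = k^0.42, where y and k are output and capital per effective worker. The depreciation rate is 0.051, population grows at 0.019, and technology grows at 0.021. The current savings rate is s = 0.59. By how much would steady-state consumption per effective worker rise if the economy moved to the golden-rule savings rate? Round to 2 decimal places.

Capital per effective worker breaks even when investment replaces (n + g + δ)·k; here n + g + δ = 0.091.
Current steady state (s = 0.59): k* = (0.59/0.091)^(1/0.58) ≈ 25.1000, y* = 25.1000^0.42 ≈ 3.8714, c* = (1−0.59)·3.8714 ≈ 1.5873.
At the golden rule the marginal product of capital equals n+g+δ: 0.42·k^(0.42−1) = 0.091. Solving, k_gold = (0.42/0.091)^(1/0.58) ≈ 13.9697.
y_gold = 13.9697^0.42 ≈ 3.0268, c_gold = y_gold − 0.091·k_gold ≈ 1.7555.
Gain: Δc = 1.7555 − 1.5873 ≈ 0.1683.

Δc ≈ 0.17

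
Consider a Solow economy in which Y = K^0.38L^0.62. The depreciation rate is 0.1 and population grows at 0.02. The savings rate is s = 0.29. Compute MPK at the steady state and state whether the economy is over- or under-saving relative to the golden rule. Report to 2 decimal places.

The effective depreciation rate is n + δ = 0.02 + 0.1 = 0.12.
Steady-state k*: s·k^0.38 = 0.12·k gives k* = (0.29/0.12)^(1/0.62) ≈ 4.1504.
MPK = 0.38·4.1504^(-0.62) ≈ 0.1572.
MPK > n+δ = 0.12, so the economy is dynamically efficient (under-saving).

under-saving; MPK ≈ 0.16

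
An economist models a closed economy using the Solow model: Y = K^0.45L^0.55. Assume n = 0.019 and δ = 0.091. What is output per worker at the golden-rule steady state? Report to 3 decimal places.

The effective depreciation rate is n + δ = 0.019 + 0.091 = 0.11.
Golden rule sets MPK = n+δ: 0.45·k^(0.45−1) = 0.11, so k_gold = (0.45/0.11)^(1/0.55) ≈ 12.9539.
Output: y_gold = k_gold^0.45 = 12.9539^0.45 ≈ 3.1665.

y_gold ≈ 3.167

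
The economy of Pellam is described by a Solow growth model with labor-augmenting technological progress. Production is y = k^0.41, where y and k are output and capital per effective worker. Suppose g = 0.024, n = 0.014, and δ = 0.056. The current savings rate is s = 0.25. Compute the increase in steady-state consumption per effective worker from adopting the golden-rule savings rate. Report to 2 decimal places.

Δc ≈ 0.16

The effective depreciation rate is n + g + δ = 0.014 + 0.024 + 0.056 = 0.094.
Current steady state (s = 0.25): k* = (0.25/0.094)^(1/0.59) ≈ 5.2483, y* = 5.2483^0.41 ≈ 1.9734, c* = (1−0.25)·1.9734 ≈ 1.4800.
Maximizing c = f(k) − (n+g+δ)·k gives f'(k) = n+g+δ, i.e. 0.41·k^(0.41−1) = 0.094, so k_gold = (0.41/0.094)^(1/0.59) ≈ 12.1384.
y_gold = 12.1384^0.41 ≈ 2.7830, c_gold = y_gold − 0.094·k_gold ≈ 1.6419.
Gain: Δc = 1.6419 − 1.4800 ≈ 0.1619.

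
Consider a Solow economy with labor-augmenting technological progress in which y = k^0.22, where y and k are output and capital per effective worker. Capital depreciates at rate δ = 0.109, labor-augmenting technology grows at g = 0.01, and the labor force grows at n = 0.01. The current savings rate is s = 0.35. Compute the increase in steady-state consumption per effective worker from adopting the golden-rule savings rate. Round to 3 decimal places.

Capital per effective worker breaks even when investment replaces (n + g + δ)·k; here n + g + δ = 0.129.
Current steady state (s = 0.35): k* = (0.35/0.129)^(1/0.78) ≈ 3.5954, y* = 3.5954^0.22 ≈ 1.3251, c* = (1−0.35)·1.3251 ≈ 0.8613.
Maximizing c = f(k) − (n+g+δ)·k gives f'(k) = n+g+δ, i.e. 0.22·k^(0.22−1) = 0.129, so k_gold = (0.22/0.129)^(1/0.78) ≈ 1.9825.
y_gold = 1.9825^0.22 ≈ 1.1625, c_gold = y_gold − 0.129·k_gold ≈ 0.9067.
Gain: Δc = 0.9067 − 0.8613 ≈ 0.0454.

Δc ≈ 0.045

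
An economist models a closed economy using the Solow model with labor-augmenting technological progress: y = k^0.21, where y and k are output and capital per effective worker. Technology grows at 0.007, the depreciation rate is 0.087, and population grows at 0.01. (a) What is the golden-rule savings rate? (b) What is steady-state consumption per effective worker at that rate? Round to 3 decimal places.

(a) s_gold = 0.210; (b) c_gold ≈ 0.952

Capital per effective worker breaks even when investment replaces (n + g + δ)·k; here n + g + δ = 0.104.
For Cobb-Douglas, s_gold equals capital's share: s_gold = 0.21.
Golden rule sets MPK = n+g+δ: 0.21·k^(0.21−1) = 0.104, so k_gold = (0.21/0.104)^(1/0.79) ≈ 2.4339.
y_gold = 2.4339^0.21 ≈ 1.2054; c_gold = (1−0.21)·y_gold ≈ 0.9523.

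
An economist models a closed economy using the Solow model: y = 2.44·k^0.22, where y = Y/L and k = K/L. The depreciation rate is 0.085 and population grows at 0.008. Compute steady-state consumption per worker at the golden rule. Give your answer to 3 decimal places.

c_gold ≈ 3.120

n + δ = 0.008 + 0.085 = 0.093.
Setting f'(k) = n+δ gives 0.22·2.44·k^(0.22−1) = 0.093, hence k_gold = (0.22·2.44/0.093)^(1/0.78) ≈ 9.4638.
y_gold = 2.44·9.4638^0.22 ≈ 4.0006.
c_gold = y_gold − (n+δ)·k_gold = 4.0006 − 0.093·9.4638 ≈ 3.1205.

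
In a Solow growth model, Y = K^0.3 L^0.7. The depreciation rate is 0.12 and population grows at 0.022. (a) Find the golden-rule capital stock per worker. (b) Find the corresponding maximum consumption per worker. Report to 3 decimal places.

n + δ = 0.022 + 0.12 = 0.142.
Setting f'(k) = n+δ gives 0.3·k^(0.3−1) = 0.142, hence k_gold = (0.3/0.142)^(1/0.7) ≈ 2.9110.
y_gold = 2.9110^0.3 ≈ 1.3779; c_gold = y_gold − 0.142·k_gold ≈ 0.9645.

(a) k_gold ≈ 2.911; (b) c_gold ≈ 0.965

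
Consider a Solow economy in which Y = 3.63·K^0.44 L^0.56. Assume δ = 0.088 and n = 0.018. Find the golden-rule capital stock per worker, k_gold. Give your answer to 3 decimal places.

n + δ = 0.018 + 0.088 = 0.106.
Golden rule sets MPK = n+δ: 0.44·3.63·k^(0.44−1) = 0.106, so k_gold = (0.44·3.63/0.106)^(1/0.56) ≈ 126.9600.

k_gold ≈ 126.960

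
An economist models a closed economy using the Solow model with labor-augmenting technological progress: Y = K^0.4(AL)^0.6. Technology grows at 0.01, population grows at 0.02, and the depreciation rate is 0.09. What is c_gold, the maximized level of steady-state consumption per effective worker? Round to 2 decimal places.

c_gold ≈ 1.34

Capital per effective worker breaks even when investment replaces (n + g + δ)·k; here n + g + δ = 0.12.
At the golden rule the marginal product of capital equals n+g+δ: 0.4·k^(0.4−1) = 0.12. Solving, k_gold = (0.4/0.12)^(1/0.6) ≈ 7.4381.
y_gold = 7.4381^0.4 ≈ 2.2314.
c_gold = y_gold − (n+g+δ)·k_gold = 2.2314 − 0.12·7.4381 ≈ 1.3389.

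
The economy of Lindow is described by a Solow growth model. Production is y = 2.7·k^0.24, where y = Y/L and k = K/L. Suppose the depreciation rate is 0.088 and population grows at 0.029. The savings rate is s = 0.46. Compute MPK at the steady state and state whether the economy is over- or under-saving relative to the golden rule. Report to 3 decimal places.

n + δ = 0.029 + 0.088 = 0.117.
Steady-state k*: s·A·k^0.24 = 0.117·k gives k* = (0.46·2.7/0.117)^(1/0.76) ≈ 22.3829.
MPK = 0.24·2.7·22.3829^(-0.76) ≈ 0.0610.
MPK < n+δ = 0.117, so the economy is dynamically inefficient (over-saving).

over-saving; MPK ≈ 0.061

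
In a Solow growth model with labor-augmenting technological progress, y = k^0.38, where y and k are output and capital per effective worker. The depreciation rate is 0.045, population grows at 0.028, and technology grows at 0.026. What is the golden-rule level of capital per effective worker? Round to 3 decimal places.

Break-even investment rate: n + g + δ = 0.028 + 0.026 + 0.045 = 0.099.
Maximizing c = f(k) − (n+g+δ)·k gives f'(k) = n+g+δ, i.e. 0.38·k^(0.38−1) = 0.099, so k_gold = (0.38/0.099)^(1/0.62) ≈ 8.7534.

k_gold ≈ 8.753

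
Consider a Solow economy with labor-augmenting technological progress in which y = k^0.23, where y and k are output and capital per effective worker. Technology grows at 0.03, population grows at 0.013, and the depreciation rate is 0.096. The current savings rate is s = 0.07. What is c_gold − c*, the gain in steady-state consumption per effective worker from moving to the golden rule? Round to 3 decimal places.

Break-even investment rate: n + g + δ = 0.013 + 0.03 + 0.096 = 0.139.
Current steady state (s = 0.07): k* = (0.07/0.139)^(1/0.77) ≈ 0.4103, y* = 0.4103^0.23 ≈ 0.8147, c* = (1−0.07)·0.8147 ≈ 0.7577.
At the golden rule the marginal product of capital equals n+g+δ: 0.23·k^(0.23−1) = 0.139. Solving, k_gold = (0.23/0.139)^(1/0.77) ≈ 1.9233.
y_gold = 1.9233^0.23 ≈ 1.1623, c_gold = y_gold − 0.139·k_gold ≈ 0.8950.
Gain: Δc = 0.8950 − 0.7577 ≈ 0.1373.

Δc ≈ 0.137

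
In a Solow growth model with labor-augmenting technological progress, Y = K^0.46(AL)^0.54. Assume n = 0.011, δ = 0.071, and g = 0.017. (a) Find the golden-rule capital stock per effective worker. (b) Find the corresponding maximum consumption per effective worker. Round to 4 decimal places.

(a) k_gold ≈ 17.1954; (b) c_gold ≈ 1.9984

Capital per effective worker breaks even when investment replaces (n + g + δ)·k; here n + g + δ = 0.099.
At the golden rule the marginal product of capital equals n+g+δ: 0.46·k^(0.46−1) = 0.099. Solving, k_gold = (0.46/0.099)^(1/0.54) ≈ 17.1954.
y_gold = 17.1954^0.46 ≈ 3.7007; c_gold = y_gold − 0.099·k_gold ≈ 1.9984.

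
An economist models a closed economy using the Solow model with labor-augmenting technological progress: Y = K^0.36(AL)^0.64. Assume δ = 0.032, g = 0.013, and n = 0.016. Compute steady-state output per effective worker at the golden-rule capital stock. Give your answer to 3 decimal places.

Break-even investment rate: n + g + δ = 0.016 + 0.013 + 0.032 = 0.061.
Golden rule sets MPK = n+g+δ: 0.36·k^(0.36−1) = 0.061, so k_gold = (0.36/0.061)^(1/0.64) ≈ 16.0193.
Output: y_gold = k_gold^0.36 = 16.0193^0.36 ≈ 2.7144.

y_gold ≈ 2.714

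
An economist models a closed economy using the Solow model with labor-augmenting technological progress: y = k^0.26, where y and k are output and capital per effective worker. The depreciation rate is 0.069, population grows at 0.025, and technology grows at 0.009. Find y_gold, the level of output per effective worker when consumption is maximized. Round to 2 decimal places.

y_gold ≈ 1.38

Break-even investment rate: n + g + δ = 0.025 + 0.009 + 0.069 = 0.103.
Golden rule sets MPK = n+g+δ: 0.26·k^(0.26−1) = 0.103, so k_gold = (0.26/0.103)^(1/0.74) ≈ 3.4948.
Output: y_gold = k_gold^0.26 = 3.4948^0.26 ≈ 1.3845.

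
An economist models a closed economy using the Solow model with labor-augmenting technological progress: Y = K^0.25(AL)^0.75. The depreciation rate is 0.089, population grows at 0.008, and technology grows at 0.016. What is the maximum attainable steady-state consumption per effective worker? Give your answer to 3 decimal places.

n + g + δ = 0.008 + 0.016 + 0.089 = 0.113.
Setting f'(k) = n+g+δ gives 0.25·k^(0.25−1) = 0.113, hence k_gold = (0.25/0.113)^(1/0.75) ≈ 2.8828.
y_gold = 2.8828^0.25 ≈ 1.3030.
c_gold = y_gold − (n+g+δ)·k_gold = 1.3030 − 0.113·2.8828 ≈ 0.9773.

c_gold ≈ 0.977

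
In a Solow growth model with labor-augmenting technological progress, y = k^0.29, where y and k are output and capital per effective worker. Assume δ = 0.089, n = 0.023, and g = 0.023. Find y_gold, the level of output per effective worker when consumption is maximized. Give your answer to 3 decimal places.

Break-even investment rate: n + g + δ = 0.023 + 0.023 + 0.089 = 0.135.
Setting f'(k) = n+g+δ gives 0.29·k^(0.29−1) = 0.135, hence k_gold = (0.29/0.135)^(1/0.71) ≈ 2.9356.
Output: y_gold = k_gold^0.29 = 2.9356^0.29 ≈ 1.3666.

y_gold ≈ 1.367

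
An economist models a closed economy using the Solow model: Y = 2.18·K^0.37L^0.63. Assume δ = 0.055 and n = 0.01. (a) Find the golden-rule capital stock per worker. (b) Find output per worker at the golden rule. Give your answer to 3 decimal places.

The effective depreciation rate is n + δ = 0.01 + 0.055 = 0.065.
Maximizing c = f(k) − (n+δ)·k gives f'(k) = n+δ, i.e. 0.37·2.18·k^(0.37−1) = 0.065, so k_gold = (0.37·2.18/0.065)^(1/0.63) ≈ 54.4632.
y_gold = 2.18·54.4632^0.37 ≈ 9.5679.

(a) k_gold ≈ 54.463; (b) y_gold ≈ 9.568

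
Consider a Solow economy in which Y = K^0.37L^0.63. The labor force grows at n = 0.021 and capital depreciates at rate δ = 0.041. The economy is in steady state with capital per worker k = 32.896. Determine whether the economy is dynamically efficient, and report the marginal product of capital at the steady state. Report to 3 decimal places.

dynamically inefficient; MPK ≈ 0.041

The effective depreciation rate is n + δ = 0.021 + 0.041 = 0.062.
MPK = 0.37·k^(0.37−1) = 0.37·32.896^(-0.63) ≈ 0.0410.
MPK < 0.062, so the economy is dynamically inefficient (over-saving).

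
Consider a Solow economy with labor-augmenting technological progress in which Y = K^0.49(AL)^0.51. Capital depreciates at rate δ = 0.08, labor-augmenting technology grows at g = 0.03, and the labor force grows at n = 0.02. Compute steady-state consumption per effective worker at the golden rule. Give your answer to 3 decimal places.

Capital per effective worker breaks even when investment replaces (n + g + δ)·k; here n + g + δ = 0.13.
Golden rule sets MPK = n+g+δ: 0.49·k^(0.49−1) = 0.13, so k_gold = (0.49/0.13)^(1/0.51) ≈ 13.4868.
y_gold = 13.4868^0.49 ≈ 3.5781.
c_gold = y_gold − (n+g+δ)·k_gold = 3.5781 − 0.13·13.4868 ≈ 1.8248.

c_gold ≈ 1.825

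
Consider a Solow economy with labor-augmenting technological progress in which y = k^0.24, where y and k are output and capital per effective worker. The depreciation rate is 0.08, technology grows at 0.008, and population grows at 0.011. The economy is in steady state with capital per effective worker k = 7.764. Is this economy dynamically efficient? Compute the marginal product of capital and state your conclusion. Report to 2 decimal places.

dynamically inefficient; MPK ≈ 0.05

Break-even investment rate: n + g + δ = 0.011 + 0.008 + 0.08 = 0.099.
MPK = 0.24·k^(0.24−1) = 0.24·7.764^(-0.76) ≈ 0.0506.
MPK < 0.099, so the economy is dynamically inefficient (over-saving).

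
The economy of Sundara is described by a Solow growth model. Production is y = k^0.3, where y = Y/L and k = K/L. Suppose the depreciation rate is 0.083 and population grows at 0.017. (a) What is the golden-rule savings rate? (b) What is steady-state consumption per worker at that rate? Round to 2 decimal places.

(a) s_gold = 0.30; (b) c_gold ≈ 1.12

Break-even investment rate: n + δ = 0.017 + 0.083 = 0.1.
For Cobb-Douglas, s_gold equals capital's share: s_gold = 0.3.
Setting f'(k) = n+δ gives 0.3·k^(0.3−1) = 0.1, hence k_gold = (0.3/0.1)^(1/0.7) ≈ 4.8040.
y_gold = 4.8040^0.3 ≈ 1.6013; c_gold = (1−0.3)·y_gold ≈ 1.1209.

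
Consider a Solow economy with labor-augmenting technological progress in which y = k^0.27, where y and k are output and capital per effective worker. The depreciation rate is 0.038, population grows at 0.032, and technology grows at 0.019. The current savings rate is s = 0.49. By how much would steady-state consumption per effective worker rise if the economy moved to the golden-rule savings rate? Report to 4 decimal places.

Capital per effective worker breaks even when investment replaces (n + g + δ)·k; here n + g + δ = 0.089.
Current steady state (s = 0.49): k* = (0.49/0.089)^(1/0.73) ≈ 10.3467, y* = 10.3467^0.27 ≈ 1.8793, c* = (1−0.49)·1.8793 ≈ 0.9584.
At the golden rule the marginal product of capital equals n+g+δ: 0.27·k^(0.27−1) = 0.089. Solving, k_gold = (0.27/0.089)^(1/0.73) ≈ 4.5734.
y_gold = 4.5734^0.27 ≈ 1.5075, c_gold = y_gold − 0.089·k_gold ≈ 1.1005.
Gain: Δc = 1.1005 − 0.9584 ≈ 0.1420.

Δc ≈ 0.1420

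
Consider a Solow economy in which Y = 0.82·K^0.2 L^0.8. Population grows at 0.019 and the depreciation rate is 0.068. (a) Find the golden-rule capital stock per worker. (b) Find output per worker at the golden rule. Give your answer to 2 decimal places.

(a) k_gold ≈ 2.21; (b) y_gold ≈ 0.96

Capital per worker breaks even when investment replaces (n + δ)·k; here n + δ = 0.087.
At the golden rule the marginal product of capital equals n+δ: 0.2·0.82·k^(0.2−1) = 0.087. Solving, k_gold = (0.2·0.82/0.087)^(1/0.8) ≈ 2.2088.
y_gold = 0.82·2.2088^0.2 ≈ 0.9608.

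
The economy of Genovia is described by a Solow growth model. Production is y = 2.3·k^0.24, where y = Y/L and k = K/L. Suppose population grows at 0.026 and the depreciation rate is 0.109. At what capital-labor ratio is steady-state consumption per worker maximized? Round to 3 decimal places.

k_gold ≈ 6.379

Break-even investment rate: n + δ = 0.026 + 0.109 = 0.135.
Maximizing c = f(k) − (n+δ)·k gives f'(k) = n+δ, i.e. 0.24·2.3·k^(0.24−1) = 0.135, so k_gold = (0.24·2.3/0.135)^(1/0.76) ≈ 6.3789.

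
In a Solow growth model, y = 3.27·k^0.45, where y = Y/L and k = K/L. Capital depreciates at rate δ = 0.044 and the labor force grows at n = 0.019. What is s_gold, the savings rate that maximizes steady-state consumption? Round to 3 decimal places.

Capital per worker breaks even when investment replaces (n + δ)·k; here n + δ = 0.063.
At the golden rule MPK = n+δ, and in any Cobb-Douglas steady state s = (n+δ)·k/y = MPK·k/y = capital's share 0.45.

s_gold = 0.450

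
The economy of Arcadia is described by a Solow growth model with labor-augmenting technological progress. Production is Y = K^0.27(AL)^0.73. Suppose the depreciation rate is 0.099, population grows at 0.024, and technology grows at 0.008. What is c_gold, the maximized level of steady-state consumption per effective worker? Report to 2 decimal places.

c_gold ≈ 0.95

n + g + δ = 0.024 + 0.008 + 0.099 = 0.131.
Golden rule sets MPK = n+g+δ: 0.27·k^(0.27−1) = 0.131, so k_gold = (0.27/0.131)^(1/0.73) ≈ 2.6932.
y_gold = 2.6932^0.27 ≈ 1.3067.
c_gold = y_gold − (n+g+δ)·k_gold = 1.3067 − 0.131·2.6932 ≈ 0.9539.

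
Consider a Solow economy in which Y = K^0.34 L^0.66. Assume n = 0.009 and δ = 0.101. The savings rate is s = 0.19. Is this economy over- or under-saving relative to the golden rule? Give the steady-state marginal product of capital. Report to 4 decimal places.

Capital per worker breaks even when investment replaces (n + δ)·k; here n + δ = 0.11.
Steady-state k*: s·k^0.34 = 0.11·k gives k* = (0.19/0.11)^(1/0.66) ≈ 2.2890.
MPK = 0.34·2.2890^(-0.66) ≈ 0.1968.
MPK > n+δ = 0.11, so the economy is dynamically efficient (under-saving).

under-saving; MPK ≈ 0.1968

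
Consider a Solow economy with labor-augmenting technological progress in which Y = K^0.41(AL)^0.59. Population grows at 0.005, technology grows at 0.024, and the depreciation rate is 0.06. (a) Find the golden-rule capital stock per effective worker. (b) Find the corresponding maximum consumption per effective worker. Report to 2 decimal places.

(a) k_gold ≈ 13.32; (b) c_gold ≈ 1.71

n + g + δ = 0.005 + 0.024 + 0.06 = 0.089.
Setting f'(k) = n+g+δ gives 0.41·k^(0.41−1) = 0.089, hence k_gold = (0.41/0.089)^(1/0.59) ≈ 13.3167.
y_gold = 13.3167^0.41 ≈ 2.8907; c_gold = y_gold − 0.089·k_gold ≈ 1.7055.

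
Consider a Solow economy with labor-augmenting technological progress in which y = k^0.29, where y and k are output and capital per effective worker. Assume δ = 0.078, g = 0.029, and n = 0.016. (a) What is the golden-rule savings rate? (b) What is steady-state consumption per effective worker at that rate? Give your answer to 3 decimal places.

n + g + δ = 0.016 + 0.029 + 0.078 = 0.123.
For Cobb-Douglas, s_gold equals capital's share: s_gold = 0.29.
Setting f'(k) = n+g+δ gives 0.29·k^(0.29−1) = 0.123, hence k_gold = (0.29/0.123)^(1/0.71) ≈ 3.3469.
y_gold = 3.3469^0.29 ≈ 1.4195; c_gold = (1−0.29)·y_gold ≈ 1.0079.

(a) s_gold = 0.290; (b) c_gold ≈ 1.008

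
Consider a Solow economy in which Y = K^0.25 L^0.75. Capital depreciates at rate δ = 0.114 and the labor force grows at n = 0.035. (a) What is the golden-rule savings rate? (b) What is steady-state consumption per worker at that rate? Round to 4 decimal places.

(a) s_gold = 0.2500; (b) c_gold ≈ 0.8912

The effective depreciation rate is n + δ = 0.035 + 0.114 = 0.149.
For Cobb-Douglas, s_gold equals capital's share: s_gold = 0.25.
Setting f'(k) = n+δ gives 0.25·k^(0.25−1) = 0.149, hence k_gold = (0.25/0.149)^(1/0.75) ≈ 1.9938.
y_gold = 1.9938^0.25 ≈ 1.1883; c_gold = (1−0.25)·y_gold ≈ 0.8912.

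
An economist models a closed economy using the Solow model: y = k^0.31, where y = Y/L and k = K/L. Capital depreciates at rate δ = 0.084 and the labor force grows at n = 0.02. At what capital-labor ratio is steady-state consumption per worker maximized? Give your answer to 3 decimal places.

k_gold ≈ 4.869

The effective depreciation rate is n + δ = 0.02 + 0.084 = 0.104.
Maximizing c = f(k) − (n+δ)·k gives f'(k) = n+δ, i.e. 0.31·k^(0.31−1) = 0.104, so k_gold = (0.31/0.104)^(1/0.69) ≈ 4.8689.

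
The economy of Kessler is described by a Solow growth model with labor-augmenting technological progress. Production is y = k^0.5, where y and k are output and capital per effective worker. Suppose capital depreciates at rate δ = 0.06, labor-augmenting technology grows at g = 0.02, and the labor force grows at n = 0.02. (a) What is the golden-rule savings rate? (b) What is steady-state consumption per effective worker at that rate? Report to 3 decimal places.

(a) s_gold = 0.500; (b) c_gold ≈ 2.500

The effective depreciation rate is n + g + δ = 0.02 + 0.02 + 0.06 = 0.1.
For Cobb-Douglas, s_gold equals capital's share: s_gold = 0.5.
Maximizing c = f(k) − (n+g+δ)·k gives f'(k) = n+g+δ, i.e. 0.5·k^(0.5−1) = 0.1, so k_gold = (0.5/0.1)^(1/0.5) ≈ 25.0000.
y_gold = 25.0000^0.5 ≈ 5.0000; c_gold = (1−0.5)·y_gold ≈ 2.5000.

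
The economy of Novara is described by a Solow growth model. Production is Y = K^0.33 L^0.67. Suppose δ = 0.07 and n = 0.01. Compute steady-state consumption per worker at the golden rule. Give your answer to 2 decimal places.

Capital per worker breaks even when investment replaces (n + δ)·k; here n + δ = 0.08.
Maximizing c = f(k) − (n+δ)·k gives f'(k) = n+δ, i.e. 0.33·k^(0.33−1) = 0.08, so k_gold = (0.33/0.08)^(1/0.67) ≈ 8.2898.
y_gold = 8.2898^0.33 ≈ 2.0096.
c_gold = y_gold − (n+δ)·k_gold = 2.0096 − 0.08·8.2898 ≈ 1.3465.

c_gold ≈ 1.35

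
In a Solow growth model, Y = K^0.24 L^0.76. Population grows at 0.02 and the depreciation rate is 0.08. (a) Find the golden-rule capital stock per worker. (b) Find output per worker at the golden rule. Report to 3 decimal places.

(a) k_gold ≈ 3.164; (b) y_gold ≈ 1.318

The effective depreciation rate is n + δ = 0.02 + 0.08 = 0.1.
Setting f'(k) = n+δ gives 0.24·k^(0.24−1) = 0.1, hence k_gold = (0.24/0.1)^(1/0.76) ≈ 3.1643.
y_gold = 3.1643^0.24 ≈ 1.3185.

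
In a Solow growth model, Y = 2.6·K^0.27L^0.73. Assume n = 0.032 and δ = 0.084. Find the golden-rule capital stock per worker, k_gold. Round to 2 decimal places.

The effective depreciation rate is n + δ = 0.032 + 0.084 = 0.116.
Golden rule sets MPK = n+δ: 0.27·2.6·k^(0.27−1) = 0.116, so k_gold = (0.27·2.6/0.116)^(1/0.73) ≈ 11.7779.

k_gold ≈ 11.78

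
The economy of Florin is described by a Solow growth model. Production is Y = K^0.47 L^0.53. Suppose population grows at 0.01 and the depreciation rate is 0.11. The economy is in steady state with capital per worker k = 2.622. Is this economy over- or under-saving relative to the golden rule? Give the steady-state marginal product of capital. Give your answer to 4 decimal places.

Capital per worker breaks even when investment replaces (n + δ)·k; here n + δ = 0.12.
MPK = 0.47·k^(0.47−1) = 0.47·2.622^(-0.53) ≈ 0.2820.
MPK > 0.12, so the economy is dynamically efficient (under-saving).

under-saving; MPK ≈ 0.2820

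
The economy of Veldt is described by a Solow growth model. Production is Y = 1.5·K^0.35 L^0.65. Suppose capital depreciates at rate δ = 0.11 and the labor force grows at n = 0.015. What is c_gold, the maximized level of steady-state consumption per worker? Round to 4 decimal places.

n + δ = 0.015 + 0.11 = 0.125.
Maximizing c = f(k) − (n+δ)·k gives f'(k) = n+δ, i.e. 0.35·1.5·k^(0.35−1) = 0.125, so k_gold = (0.35·1.5/0.125)^(1/0.65) ≈ 9.0959.
y_gold = 1.5·9.0959^0.35 ≈ 3.2485.
c_gold = y_gold − (n+δ)·k_gold = 3.2485 − 0.125·9.0959 ≈ 2.1115.

c_gold ≈ 2.1115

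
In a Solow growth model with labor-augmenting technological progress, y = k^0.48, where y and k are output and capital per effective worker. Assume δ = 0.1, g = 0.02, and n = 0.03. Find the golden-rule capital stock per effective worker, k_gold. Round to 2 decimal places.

k_gold ≈ 9.36

Break-even investment rate: n + g + δ = 0.03 + 0.02 + 0.1 = 0.15.
At the golden rule the marginal product of capital equals n+g+δ: 0.48·k^(0.48−1) = 0.15. Solving, k_gold = (0.48/0.15)^(1/0.52) ≈ 9.3636.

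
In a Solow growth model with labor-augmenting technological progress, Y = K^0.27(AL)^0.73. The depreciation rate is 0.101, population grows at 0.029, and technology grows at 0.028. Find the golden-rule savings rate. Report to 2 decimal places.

The effective depreciation rate is n + g + δ = 0.029 + 0.028 + 0.101 = 0.158.
At the golden rule MPK = n+g+δ, and in any Cobb-Douglas steady state s = (n+g+δ)·k/y = MPK·k/y = capital's share 0.27.

s_gold = 0.27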